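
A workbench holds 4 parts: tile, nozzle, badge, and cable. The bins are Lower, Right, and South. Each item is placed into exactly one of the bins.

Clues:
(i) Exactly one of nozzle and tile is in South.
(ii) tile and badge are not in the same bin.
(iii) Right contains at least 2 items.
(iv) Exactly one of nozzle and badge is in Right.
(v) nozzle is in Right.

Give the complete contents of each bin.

Lower = {badge}; Right = {cable, nozzle}; South = {tile}

From (v): nozzle ∈ Right.
(i) (exactly one): tile ∈ South.
(ii): badge ∉ South.
(iv) (exactly one): badge ∉ Right.
Only one bin left: badge ∈ Lower.
(iii): only 2 candidates remain for Right, so all are in.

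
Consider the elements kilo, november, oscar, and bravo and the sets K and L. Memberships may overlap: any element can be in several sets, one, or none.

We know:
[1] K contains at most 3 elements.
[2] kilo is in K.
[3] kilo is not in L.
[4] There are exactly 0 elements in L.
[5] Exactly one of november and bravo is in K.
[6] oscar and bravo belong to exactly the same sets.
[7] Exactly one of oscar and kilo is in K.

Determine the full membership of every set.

From (2): kilo ∈ K.
From (3): kilo ∉ L.
(4): L already has 0, so the rest are out.
(7) (exactly one): oscar ∉ K.
(6): bravo matches oscar: bravo ∉ K.
(5) (exactly one): november ∈ K.

K = {kilo, november}; L = {}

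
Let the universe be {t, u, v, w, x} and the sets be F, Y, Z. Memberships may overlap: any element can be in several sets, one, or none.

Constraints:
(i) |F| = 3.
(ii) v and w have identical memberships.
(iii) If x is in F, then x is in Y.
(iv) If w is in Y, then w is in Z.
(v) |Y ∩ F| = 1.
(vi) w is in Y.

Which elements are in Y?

Y = {v, w, x}

From (vi): w ∈ Y.
(ii): v matches w: v ∈ Y.
(iv): w ∈ Z.
(ii): v matches w: v ∈ Z.
Suppose t ∈ Y: no assignment then satisfies all the clues, so t ∉ Y.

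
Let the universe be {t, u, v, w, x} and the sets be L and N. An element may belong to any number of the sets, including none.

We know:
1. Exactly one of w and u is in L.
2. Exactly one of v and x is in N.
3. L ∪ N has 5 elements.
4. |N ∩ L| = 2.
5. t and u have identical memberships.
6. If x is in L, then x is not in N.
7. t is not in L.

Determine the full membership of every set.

L = {v, w, x}; N = {t, u, v, w}

From (7): t ∉ L.
(5): u matches t: u ∉ L.
(1) (exactly one): w ∈ L.
Suppose t ∉ N: no assignment then satisfies all the clues, so t ∈ N.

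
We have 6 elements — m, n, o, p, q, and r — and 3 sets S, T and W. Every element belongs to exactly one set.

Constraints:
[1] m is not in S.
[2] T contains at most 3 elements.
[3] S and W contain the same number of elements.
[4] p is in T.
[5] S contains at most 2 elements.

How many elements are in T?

2

From (1): m ∉ S.
From (4): p ∈ T.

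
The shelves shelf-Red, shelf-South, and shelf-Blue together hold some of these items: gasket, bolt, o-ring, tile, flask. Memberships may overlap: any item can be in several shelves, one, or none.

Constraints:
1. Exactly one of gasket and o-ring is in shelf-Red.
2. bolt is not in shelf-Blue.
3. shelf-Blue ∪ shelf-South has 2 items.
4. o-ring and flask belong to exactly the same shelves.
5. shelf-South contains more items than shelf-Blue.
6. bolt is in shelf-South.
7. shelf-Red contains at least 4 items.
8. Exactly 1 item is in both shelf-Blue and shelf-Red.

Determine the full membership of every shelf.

shelf-Red = {bolt, flask, o-ring, tile}; shelf-South = {bolt, tile}; shelf-Blue = {tile}

From (2): bolt ∉ shelf-Blue.
From (6): bolt ∈ shelf-South.
Suppose gasket ∈ shelf-Red: no assignment then satisfies all the clues, so gasket ∉ shelf-Red.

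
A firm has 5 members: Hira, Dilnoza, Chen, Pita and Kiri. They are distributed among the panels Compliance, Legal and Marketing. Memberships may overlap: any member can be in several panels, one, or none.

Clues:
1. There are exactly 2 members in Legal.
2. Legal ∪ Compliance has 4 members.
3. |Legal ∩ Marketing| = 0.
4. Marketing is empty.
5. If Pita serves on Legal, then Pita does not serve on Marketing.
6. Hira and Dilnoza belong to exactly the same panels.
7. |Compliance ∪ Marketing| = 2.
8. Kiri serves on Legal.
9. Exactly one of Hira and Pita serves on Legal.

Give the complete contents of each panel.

Compliance = {Dilnoza, Hira}; Legal = {Kiri, Pita}; Marketing = {}

From (8): Kiri ∈ Legal.
(4): Marketing already has 0, so the rest are out.
Suppose Hira ∉ Compliance: no assignment then satisfies all the clues, so Hira ∈ Compliance.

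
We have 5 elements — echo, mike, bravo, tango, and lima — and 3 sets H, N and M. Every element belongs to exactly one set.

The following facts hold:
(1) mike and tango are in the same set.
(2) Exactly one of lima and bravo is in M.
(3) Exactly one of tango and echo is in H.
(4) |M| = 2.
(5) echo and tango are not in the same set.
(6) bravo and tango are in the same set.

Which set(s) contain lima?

lima: M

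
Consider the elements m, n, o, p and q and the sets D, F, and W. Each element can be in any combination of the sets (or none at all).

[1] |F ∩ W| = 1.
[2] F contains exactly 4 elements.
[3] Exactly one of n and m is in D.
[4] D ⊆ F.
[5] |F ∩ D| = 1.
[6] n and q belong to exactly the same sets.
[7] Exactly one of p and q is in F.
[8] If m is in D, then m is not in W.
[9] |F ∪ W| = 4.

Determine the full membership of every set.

D = {m}; F = {m, n, o, q}; W = {o}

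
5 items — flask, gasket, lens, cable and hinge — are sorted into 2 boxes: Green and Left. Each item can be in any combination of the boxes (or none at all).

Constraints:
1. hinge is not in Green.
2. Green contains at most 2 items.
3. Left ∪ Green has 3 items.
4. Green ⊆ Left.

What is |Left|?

3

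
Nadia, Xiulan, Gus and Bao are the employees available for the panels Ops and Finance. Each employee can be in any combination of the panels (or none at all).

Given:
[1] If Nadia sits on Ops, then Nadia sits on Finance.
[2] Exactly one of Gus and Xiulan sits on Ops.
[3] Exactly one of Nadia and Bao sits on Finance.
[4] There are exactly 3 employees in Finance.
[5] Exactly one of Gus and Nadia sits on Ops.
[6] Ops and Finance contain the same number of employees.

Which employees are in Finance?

Finance = {Gus, Nadia, Xiulan}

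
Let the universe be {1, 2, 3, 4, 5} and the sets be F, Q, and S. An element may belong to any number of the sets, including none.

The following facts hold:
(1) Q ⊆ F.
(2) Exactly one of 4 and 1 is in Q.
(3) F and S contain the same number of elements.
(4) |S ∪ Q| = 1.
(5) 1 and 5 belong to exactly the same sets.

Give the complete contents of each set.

F = {4}; Q = {4}; S = {4}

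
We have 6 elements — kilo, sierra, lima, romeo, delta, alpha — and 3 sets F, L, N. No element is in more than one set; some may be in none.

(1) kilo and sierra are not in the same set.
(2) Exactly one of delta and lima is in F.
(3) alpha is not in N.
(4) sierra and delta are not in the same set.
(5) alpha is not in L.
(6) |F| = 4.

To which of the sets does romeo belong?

From (3): alpha ∉ N.
From (5): alpha ∉ L.
Suppose romeo ∉ F: no assignment then satisfies all the clues, so romeo ∈ F.

romeo: F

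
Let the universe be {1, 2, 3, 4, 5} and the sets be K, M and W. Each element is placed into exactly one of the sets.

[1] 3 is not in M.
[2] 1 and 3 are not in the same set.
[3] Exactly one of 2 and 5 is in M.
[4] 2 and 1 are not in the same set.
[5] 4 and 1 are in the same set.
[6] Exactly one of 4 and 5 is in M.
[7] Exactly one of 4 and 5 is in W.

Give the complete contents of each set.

K = {2, 3}; M = {5}; W = {1, 4}

From (1): 3 ∉ M.
Suppose 1 ∈ K: no assignment then satisfies all the clues, so 1 ∉ K.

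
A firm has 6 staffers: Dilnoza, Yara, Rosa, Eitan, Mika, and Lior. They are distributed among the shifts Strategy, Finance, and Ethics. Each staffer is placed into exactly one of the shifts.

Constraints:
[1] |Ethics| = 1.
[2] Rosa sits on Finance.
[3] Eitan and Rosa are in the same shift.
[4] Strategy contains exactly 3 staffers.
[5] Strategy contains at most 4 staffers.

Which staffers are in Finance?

Finance = {Eitan, Rosa}

From (2): Rosa ∈ Finance.
(3): Eitan matches Rosa: Eitan ∉ Strategy.
(3): Eitan matches Rosa: Eitan ∈ Finance.
Suppose Dilnoza ∈ Finance: no assignment then satisfies all the clues, so Dilnoza ∉ Finance.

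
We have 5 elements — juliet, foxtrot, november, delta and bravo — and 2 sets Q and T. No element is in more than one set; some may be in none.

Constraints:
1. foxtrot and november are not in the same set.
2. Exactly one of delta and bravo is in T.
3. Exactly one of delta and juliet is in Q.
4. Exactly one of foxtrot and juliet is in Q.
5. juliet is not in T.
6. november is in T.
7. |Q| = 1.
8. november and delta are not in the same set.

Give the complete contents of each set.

Q = {juliet}; T = {bravo, november}

From (5): juliet ∉ T.
From (6): november ∈ T.
(1): foxtrot ∉ T.
(8): delta ∉ T.
(2) (exactly one): bravo ∈ T.
Suppose juliet ∉ Q: no assignment then satisfies all the clues, so juliet ∈ Q.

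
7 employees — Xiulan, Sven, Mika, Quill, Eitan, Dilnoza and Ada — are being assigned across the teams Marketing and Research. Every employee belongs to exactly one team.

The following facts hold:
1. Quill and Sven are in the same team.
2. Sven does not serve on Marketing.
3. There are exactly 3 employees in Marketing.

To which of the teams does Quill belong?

Quill: Research

From (2): Sven ∉ Marketing.
(1): Quill matches Sven: Quill ∉ Marketing.
Only one team left: Sven ∈ Research.
Only one team left: Quill ∈ Research.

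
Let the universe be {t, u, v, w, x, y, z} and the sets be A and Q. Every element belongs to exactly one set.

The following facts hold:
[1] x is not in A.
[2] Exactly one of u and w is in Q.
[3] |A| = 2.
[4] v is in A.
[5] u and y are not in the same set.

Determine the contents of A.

A = {u, v}

From (1): x ∉ A.
From (4): v ∈ A.
Only one set left: x ∈ Q.
Suppose t ∈ A: no assignment then satisfies all the clues, so t ∉ A.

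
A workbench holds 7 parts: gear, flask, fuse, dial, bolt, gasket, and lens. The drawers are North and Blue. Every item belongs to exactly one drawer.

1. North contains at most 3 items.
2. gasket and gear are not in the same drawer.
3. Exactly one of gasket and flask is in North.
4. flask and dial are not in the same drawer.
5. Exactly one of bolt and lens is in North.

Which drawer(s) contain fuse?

fuse: Blue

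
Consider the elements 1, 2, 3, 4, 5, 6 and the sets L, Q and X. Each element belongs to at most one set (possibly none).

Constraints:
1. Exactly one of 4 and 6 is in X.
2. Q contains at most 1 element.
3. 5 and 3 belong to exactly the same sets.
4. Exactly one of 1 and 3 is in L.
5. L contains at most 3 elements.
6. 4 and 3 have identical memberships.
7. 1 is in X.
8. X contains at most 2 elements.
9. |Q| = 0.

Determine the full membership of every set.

L = {3, 4, 5}; Q = {}; X = {1, 6}

From (7): 1 ∈ X.
(4) (exactly one): 3 ∈ L.
(6): 4 matches 3: 4 ∈ L.
(9): Q already has 0, so the rest are out.
(1) (exactly one): 6 ∈ X.
(3): 5 matches 3: 5 ∈ L.
(5): L already has 3, so the rest are out.
(8): X already has 2, so the rest are out.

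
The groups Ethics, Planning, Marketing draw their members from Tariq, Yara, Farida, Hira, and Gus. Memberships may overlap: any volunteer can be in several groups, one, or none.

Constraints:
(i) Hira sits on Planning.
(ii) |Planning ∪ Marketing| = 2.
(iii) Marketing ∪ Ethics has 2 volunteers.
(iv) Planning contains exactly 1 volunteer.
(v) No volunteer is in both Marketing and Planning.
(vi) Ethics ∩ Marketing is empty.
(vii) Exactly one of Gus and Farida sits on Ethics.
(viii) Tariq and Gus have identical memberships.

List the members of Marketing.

Marketing = {Yara}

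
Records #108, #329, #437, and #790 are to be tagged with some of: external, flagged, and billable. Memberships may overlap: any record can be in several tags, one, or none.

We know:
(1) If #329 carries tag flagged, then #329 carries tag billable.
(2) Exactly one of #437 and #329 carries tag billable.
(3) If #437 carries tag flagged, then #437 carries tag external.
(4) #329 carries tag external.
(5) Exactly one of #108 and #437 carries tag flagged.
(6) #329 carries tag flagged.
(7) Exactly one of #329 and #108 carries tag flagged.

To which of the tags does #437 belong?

From (4): #329 ∈ external.
From (6): #329 ∈ flagged.
(1): #329 ∈ billable.
(2) (exactly one): #437 ∉ billable.
(7) (exactly one): #108 ∉ flagged.
(5) (exactly one): #437 ∈ flagged.
(3): #437 ∈ external.

#437: external, flagged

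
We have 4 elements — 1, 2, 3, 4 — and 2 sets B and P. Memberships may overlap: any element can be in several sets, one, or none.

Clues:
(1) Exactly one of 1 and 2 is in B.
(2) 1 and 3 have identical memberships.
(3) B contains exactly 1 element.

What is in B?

B = {2}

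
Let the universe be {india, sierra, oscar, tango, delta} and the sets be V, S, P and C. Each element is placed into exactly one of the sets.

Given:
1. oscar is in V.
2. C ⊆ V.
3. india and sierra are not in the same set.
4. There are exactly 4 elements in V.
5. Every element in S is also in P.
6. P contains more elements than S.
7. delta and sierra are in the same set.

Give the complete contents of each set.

V = {delta, oscar, sierra, tango}; S = {}; P = {india}; C = {}

From (1): oscar ∈ V.
Suppose india ∈ V: no assignment then satisfies all the clues, so india ∉ V.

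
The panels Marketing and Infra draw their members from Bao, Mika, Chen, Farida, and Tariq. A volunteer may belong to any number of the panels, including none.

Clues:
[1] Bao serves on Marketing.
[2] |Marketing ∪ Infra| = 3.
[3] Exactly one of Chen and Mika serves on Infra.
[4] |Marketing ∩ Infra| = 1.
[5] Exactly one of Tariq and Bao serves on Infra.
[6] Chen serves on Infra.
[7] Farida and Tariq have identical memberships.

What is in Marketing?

Marketing = {Bao, Mika}

From (1): Bao ∈ Marketing.
From (6): Chen ∈ Infra.
(3) (exactly one): Mika ∉ Infra.
Suppose Mika ∉ Marketing: no assignment then satisfies all the clues, so Mika ∈ Marketing.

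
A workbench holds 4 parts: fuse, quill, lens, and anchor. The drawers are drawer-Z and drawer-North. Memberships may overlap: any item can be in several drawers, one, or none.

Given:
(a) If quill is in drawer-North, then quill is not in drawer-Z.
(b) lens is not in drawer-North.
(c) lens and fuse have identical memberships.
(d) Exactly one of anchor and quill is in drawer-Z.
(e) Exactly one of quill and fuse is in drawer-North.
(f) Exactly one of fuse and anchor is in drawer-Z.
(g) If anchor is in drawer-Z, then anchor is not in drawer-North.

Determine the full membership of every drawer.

drawer-Z = {anchor}; drawer-North = {quill}

From (b): lens ∉ drawer-North.
(c): fuse matches lens: fuse ∉ drawer-North.
(e) (exactly one): quill ∈ drawer-North.
(a): quill ∉ drawer-Z.
(d) (exactly one): anchor ∈ drawer-Z.
(f) (exactly one): fuse ∉ drawer-Z.
(g): anchor ∉ drawer-North.
(c): lens matches fuse: lens ∉ drawer-Z.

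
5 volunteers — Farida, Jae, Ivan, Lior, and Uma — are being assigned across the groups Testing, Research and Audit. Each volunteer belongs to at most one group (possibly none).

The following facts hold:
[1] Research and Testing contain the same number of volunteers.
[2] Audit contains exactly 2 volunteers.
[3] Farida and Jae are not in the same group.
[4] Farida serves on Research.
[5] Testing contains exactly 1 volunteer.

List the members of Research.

Research = {Farida}

From (4): Farida ∈ Research.
(3): Jae ∉ Research.
Suppose Ivan ∈ Research: no assignment then satisfies all the clues, so Ivan ∉ Research.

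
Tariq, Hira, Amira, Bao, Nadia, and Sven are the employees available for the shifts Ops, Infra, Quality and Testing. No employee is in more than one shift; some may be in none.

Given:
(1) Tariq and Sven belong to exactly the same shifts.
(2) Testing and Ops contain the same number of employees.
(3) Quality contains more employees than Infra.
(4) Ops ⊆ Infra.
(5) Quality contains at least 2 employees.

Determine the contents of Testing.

Testing = {}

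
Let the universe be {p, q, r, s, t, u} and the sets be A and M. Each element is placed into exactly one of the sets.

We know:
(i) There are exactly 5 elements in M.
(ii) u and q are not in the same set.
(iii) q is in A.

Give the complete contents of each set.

A = {q}; M = {p, r, s, t, u}

From (iii): q ∈ A.
(i): only 5 candidates remain for M, so all are in.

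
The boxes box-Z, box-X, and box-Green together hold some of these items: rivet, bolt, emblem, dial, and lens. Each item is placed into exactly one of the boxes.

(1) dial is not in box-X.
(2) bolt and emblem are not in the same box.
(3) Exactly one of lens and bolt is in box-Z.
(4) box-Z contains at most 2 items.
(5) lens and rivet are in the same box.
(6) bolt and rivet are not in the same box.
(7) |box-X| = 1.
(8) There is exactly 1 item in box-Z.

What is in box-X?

From (1): dial ∉ box-X.
Suppose rivet ∈ box-X: no assignment then satisfies all the clues, so rivet ∉ box-X.

box-X = {emblem}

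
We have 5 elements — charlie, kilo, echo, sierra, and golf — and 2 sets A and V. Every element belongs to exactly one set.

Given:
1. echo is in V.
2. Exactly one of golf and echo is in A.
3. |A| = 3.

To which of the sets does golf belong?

golf: A

From (1): echo ∈ V.
(2) (exactly one): golf ∈ A.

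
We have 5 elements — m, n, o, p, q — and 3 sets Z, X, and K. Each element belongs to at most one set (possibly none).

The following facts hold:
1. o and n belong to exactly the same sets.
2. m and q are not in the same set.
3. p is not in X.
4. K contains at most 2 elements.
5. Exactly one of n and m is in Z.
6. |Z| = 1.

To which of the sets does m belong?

m: Z

From (3): p ∉ X.
Suppose m ∉ Z: no assignment then satisfies all the clues, so m ∈ Z.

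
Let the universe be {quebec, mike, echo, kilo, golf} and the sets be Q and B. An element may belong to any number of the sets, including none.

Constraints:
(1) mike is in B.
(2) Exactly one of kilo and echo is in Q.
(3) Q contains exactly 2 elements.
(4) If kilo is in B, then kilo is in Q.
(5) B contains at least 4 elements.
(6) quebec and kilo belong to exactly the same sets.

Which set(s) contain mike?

mike: B

From (1): mike ∈ B.
Suppose mike ∈ Q: no assignment then satisfies all the clues, so mike ∉ Q.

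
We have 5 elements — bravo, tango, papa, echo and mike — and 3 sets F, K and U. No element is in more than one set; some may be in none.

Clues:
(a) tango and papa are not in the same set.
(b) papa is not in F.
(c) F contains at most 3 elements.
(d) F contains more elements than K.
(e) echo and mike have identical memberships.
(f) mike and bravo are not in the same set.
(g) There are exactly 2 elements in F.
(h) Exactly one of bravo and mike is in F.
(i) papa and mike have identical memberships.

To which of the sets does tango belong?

tango: F

From (b): papa ∉ F.
(i): mike matches papa: mike ∉ F.
(e): echo matches mike: echo ∉ F.
(g): only 2 candidates remain for F, so all are in.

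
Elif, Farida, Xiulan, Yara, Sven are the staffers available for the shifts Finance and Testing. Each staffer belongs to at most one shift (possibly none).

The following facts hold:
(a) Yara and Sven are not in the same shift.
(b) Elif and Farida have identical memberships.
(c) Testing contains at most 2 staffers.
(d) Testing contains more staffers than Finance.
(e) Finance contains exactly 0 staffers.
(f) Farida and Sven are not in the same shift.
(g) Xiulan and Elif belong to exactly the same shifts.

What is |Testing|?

1

(e): Finance already has 0, so the rest are out.
Suppose Elif ∈ Testing: no assignment then satisfies all the clues, so Elif ∉ Testing.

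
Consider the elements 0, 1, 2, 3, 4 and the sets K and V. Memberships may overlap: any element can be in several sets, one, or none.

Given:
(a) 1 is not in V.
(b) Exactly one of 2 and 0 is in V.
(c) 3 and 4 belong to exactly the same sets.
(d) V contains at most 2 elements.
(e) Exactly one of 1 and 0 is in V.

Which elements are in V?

V = {0}

From (a): 1 ∉ V.
(e) (exactly one): 0 ∈ V.
(b) (exactly one): 2 ∉ V.
Suppose 3 ∈ V: no assignment then satisfies all the clues, so 3 ∉ V.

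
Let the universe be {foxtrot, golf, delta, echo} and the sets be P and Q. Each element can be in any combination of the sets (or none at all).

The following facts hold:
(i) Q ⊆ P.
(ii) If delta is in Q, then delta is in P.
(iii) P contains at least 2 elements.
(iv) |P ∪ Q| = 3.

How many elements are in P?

3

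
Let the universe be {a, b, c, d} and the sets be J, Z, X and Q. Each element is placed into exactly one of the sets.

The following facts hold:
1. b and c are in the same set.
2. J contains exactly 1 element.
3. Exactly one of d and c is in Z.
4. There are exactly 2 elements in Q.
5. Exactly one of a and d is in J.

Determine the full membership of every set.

J = {a}; Z = {d}; X = {}; Q = {b, c}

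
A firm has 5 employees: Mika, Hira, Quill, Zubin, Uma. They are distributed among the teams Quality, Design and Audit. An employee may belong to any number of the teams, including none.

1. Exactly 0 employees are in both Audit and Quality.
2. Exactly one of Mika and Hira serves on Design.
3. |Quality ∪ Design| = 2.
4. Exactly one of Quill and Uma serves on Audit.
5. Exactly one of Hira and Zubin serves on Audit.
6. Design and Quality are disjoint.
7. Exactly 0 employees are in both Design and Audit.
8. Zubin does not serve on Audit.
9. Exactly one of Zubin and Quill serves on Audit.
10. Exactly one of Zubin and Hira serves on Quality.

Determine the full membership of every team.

Quality = {Zubin}; Design = {Mika}; Audit = {Hira, Quill}

From (8): Zubin ∉ Audit.
(5) (exactly one): Hira ∈ Audit.
(9) (exactly one): Quill ∈ Audit.
(4) (exactly one): Uma ∉ Audit.
Suppose Mika ∈ Quality: no assignment then satisfies all the clues, so Mika ∉ Quality.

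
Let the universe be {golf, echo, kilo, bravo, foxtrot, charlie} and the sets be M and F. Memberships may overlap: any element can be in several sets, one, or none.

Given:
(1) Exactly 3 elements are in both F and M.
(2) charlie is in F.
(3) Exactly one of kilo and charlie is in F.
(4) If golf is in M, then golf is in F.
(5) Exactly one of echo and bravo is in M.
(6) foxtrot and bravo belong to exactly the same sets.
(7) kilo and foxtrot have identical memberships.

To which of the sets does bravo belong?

From (2): charlie ∈ F.
(3) (exactly one): kilo ∉ F.
(7): foxtrot matches kilo: foxtrot ∉ F.
(6): bravo matches foxtrot: bravo ∉ F.
Suppose bravo ∈ M: no assignment then satisfies all the clues, so bravo ∉ M.

bravo: none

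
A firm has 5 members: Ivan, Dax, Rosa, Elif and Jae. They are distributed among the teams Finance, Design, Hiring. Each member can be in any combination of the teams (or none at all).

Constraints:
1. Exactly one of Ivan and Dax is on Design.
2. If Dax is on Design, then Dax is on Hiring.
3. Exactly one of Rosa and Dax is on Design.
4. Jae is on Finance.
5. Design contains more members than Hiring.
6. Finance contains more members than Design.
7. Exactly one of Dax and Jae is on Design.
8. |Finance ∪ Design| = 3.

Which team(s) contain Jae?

From (4): Jae ∈ Finance.
Suppose Jae ∈ Design: no assignment then satisfies all the clues, so Jae ∉ Design.

Jae: Finance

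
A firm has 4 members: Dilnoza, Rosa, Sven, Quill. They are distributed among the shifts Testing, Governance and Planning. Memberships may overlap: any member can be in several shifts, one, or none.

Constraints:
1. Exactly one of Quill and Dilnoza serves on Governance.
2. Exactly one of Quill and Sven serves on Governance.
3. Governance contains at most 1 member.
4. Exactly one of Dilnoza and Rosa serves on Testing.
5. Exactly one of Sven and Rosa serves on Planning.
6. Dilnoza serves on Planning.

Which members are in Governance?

Governance = {Quill}

From (6): Dilnoza ∈ Planning.
Suppose Dilnoza ∈ Governance: no assignment then satisfies all the clues, so Dilnoza ∉ Governance.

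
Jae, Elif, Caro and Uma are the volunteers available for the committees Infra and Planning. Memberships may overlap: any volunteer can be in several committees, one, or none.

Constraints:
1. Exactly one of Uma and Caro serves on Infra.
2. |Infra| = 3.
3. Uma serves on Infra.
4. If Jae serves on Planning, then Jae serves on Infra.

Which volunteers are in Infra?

Infra = {Elif, Jae, Uma}

From (3): Uma ∈ Infra.
(1) (exactly one): Caro ∉ Infra.
(2): only 3 candidates remain for Infra, so all are in.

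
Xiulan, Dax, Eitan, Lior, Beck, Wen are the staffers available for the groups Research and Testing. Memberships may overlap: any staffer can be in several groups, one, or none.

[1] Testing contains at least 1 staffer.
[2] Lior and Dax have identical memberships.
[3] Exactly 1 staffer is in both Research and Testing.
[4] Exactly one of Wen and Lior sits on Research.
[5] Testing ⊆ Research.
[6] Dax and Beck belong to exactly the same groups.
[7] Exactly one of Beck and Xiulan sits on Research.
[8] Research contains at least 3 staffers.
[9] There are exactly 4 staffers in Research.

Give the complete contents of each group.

Research = {Beck, Dax, Eitan, Lior}; Testing = {Eitan}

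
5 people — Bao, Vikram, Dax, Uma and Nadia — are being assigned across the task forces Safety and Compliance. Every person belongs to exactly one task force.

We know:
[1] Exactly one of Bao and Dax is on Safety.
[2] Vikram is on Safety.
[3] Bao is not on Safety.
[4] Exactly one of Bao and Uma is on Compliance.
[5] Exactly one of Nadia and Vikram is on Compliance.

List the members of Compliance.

Compliance = {Bao, Nadia}

From (2): Vikram ∈ Safety.
From (3): Bao ∉ Safety.
(1) (exactly one): Dax ∈ Safety.
(5) (exactly one): Nadia ∈ Compliance.
Only one task force left: Bao ∈ Compliance.
(4) (exactly one): Uma ∉ Compliance.
Only one task force left: Uma ∈ Safety.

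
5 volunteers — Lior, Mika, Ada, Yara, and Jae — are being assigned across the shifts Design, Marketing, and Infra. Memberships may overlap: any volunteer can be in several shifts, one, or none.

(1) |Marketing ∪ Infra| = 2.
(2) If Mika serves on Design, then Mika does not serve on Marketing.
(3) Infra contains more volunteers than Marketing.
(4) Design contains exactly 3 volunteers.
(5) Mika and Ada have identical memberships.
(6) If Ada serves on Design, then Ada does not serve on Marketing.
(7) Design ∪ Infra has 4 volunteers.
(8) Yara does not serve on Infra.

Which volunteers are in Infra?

Infra = {Jae, Lior}

From (8): Yara ∉ Infra.
Suppose Lior ∉ Infra: no assignment then satisfies all the clues, so Lior ∈ Infra.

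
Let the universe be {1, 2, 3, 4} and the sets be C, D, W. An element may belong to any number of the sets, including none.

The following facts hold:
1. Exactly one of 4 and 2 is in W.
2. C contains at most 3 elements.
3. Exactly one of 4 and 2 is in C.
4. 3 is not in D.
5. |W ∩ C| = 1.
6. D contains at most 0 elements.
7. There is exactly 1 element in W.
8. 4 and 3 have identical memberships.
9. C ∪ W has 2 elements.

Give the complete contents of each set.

C = {1, 2}; D = {}; W = {2}

From (4): 3 ∉ D.
(6): D already has 0, so the rest are out.
Suppose 1 ∉ C: no assignment then satisfies all the clues, so 1 ∈ C.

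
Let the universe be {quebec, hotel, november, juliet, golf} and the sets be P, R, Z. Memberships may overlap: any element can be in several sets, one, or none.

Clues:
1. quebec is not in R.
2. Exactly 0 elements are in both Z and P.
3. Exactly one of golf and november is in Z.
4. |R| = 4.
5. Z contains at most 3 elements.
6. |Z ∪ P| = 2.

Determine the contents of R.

From (1): quebec ∉ R.
(4): only 4 candidates remain for R, so all are in.

R = {golf, hotel, juliet, november}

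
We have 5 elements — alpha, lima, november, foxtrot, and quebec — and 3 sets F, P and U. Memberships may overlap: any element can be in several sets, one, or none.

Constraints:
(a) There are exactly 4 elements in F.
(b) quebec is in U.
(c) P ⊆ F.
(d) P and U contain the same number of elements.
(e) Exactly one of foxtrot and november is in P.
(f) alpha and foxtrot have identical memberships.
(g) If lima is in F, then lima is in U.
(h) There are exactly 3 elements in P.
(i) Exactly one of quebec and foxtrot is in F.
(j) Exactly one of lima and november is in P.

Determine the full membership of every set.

F = {alpha, foxtrot, lima, november}; P = {alpha, foxtrot, lima}; U = {lima, november, quebec}

From (b): quebec ∈ U.
Suppose alpha ∉ F: no assignment then satisfies all the clues, so alpha ∈ F.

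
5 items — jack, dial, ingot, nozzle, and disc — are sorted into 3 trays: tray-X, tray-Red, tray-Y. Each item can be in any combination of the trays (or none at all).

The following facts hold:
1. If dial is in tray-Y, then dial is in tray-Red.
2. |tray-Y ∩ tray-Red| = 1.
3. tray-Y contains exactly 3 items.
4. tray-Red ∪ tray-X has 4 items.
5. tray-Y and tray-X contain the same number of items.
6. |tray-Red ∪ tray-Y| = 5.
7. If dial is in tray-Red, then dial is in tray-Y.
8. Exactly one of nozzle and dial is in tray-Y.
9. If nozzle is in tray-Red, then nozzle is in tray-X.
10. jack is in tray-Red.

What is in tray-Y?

tray-Y = {dial, disc, ingot}

From (10): jack ∈ tray-Red.
Suppose jack ∈ tray-Y: no assignment then satisfies all the clues, so jack ∉ tray-Y.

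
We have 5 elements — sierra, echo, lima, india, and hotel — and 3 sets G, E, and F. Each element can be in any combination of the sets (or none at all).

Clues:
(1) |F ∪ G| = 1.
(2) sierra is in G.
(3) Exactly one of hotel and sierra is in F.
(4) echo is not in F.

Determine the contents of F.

F = {sierra}

From (2): sierra ∈ G.
From (4): echo ∉ F.
Suppose sierra ∉ F: no assignment then satisfies all the clues, so sierra ∈ F.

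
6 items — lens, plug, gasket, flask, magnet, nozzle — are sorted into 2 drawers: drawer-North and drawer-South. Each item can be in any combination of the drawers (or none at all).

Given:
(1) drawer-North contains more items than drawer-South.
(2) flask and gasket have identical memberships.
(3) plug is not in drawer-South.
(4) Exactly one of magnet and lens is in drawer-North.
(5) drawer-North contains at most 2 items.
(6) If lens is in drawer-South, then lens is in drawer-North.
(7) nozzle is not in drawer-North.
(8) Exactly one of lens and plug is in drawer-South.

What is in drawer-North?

From (3): plug ∉ drawer-South.
From (7): nozzle ∉ drawer-North.
(8) (exactly one): lens ∈ drawer-South.
(6): lens ∈ drawer-North.
(4) (exactly one): magnet ∉ drawer-North.
Suppose plug ∉ drawer-North: no assignment then satisfies all the clues, so plug ∈ drawer-North.

drawer-North = {lens, plug}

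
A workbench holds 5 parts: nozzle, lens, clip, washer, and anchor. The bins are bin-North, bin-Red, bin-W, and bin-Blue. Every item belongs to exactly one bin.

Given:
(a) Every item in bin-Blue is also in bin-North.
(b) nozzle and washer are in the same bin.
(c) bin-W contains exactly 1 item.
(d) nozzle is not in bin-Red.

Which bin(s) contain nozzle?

nozzle: bin-North

From (d): nozzle ∉ bin-Red.
(b): washer matches nozzle: washer ∉ bin-Red.
Suppose nozzle ∉ bin-North: no assignment then satisfies all the clues, so nozzle ∈ bin-North.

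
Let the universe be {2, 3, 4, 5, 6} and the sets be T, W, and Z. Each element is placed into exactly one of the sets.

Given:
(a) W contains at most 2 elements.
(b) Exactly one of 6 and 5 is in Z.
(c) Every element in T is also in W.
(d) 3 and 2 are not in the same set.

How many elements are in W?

2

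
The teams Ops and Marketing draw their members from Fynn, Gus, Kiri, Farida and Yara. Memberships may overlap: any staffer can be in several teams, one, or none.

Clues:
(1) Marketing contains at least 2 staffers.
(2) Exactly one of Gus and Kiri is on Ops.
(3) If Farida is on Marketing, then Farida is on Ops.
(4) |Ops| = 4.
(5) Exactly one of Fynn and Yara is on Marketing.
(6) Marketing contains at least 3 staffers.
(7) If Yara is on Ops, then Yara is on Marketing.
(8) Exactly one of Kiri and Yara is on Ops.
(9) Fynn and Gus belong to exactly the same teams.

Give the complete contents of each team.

Ops = {Farida, Fynn, Gus, Yara}; Marketing = {Farida, Kiri, Yara}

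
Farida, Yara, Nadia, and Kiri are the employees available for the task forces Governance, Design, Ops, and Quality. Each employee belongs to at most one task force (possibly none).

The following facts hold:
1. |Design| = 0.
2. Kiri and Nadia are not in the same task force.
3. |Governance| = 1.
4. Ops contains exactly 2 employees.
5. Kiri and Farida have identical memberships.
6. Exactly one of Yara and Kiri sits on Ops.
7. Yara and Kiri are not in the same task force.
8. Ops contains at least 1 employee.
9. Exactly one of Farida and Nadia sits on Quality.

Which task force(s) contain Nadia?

Nadia: Quality

(1): Design already has 0, so the rest are out.
Suppose Nadia ∈ Governance: no assignment then satisfies all the clues, so Nadia ∉ Governance.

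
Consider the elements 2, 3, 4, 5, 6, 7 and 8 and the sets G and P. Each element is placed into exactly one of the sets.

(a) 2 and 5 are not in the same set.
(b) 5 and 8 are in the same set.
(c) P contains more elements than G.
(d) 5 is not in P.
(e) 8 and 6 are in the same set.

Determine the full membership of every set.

G = {5, 6, 8}; P = {2, 3, 4, 7}

From (d): 5 ∉ P.
(b): 8 matches 5: 8 ∉ P.
(e): 6 matches 8: 6 ∉ P.
Only one set left: 5 ∈ G.
Only one set left: 6 ∈ G.
Only one set left: 8 ∈ G.
(a): 2 ∉ G.
Only one set left: 2 ∈ P.
Suppose 3 ∈ G: no assignment then satisfies all the clues, so 3 ∉ G.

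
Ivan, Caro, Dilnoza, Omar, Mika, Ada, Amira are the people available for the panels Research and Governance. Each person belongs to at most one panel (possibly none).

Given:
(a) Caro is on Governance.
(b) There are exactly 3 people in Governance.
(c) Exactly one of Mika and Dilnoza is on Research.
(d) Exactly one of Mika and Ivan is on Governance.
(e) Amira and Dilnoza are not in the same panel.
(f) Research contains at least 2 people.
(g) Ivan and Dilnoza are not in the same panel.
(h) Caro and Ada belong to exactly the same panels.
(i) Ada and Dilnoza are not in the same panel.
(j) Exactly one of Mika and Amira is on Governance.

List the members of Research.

Research = {Dilnoza, Omar}

From (a): Caro ∈ Governance.
(h): Ada matches Caro: Ada ∉ Research.
(h): Ada matches Caro: Ada ∈ Governance.
(i): Dilnoza ∉ Governance.
Suppose Ivan ∈ Research: no assignment then satisfies all the clues, so Ivan ∉ Research.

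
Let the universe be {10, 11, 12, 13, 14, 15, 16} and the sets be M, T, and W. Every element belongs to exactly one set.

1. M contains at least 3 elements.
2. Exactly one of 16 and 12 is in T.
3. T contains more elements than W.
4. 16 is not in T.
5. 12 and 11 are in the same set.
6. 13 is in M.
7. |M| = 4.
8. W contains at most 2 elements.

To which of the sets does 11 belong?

From (4): 16 ∉ T.
From (6): 13 ∈ M.
(2) (exactly one): 12 ∈ T.
(5): 11 matches 12: 11 ∉ M.
(5): 11 matches 12: 11 ∈ T.

11: T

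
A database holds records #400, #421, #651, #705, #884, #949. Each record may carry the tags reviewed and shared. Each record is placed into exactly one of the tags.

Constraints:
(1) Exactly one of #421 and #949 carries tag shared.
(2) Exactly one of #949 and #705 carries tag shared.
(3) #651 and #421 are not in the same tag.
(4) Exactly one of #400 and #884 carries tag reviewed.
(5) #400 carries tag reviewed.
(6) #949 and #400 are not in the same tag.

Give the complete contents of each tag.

From (5): #400 ∈ reviewed.
(4) (exactly one): #884 ∉ reviewed.
(6): #949 ∉ reviewed.
Only one tag left: #884 ∈ shared.
Only one tag left: #949 ∈ shared.
(1) (exactly one): #421 ∉ shared.
(2) (exactly one): #705 ∉ shared.
Only one tag left: #421 ∈ reviewed.
Only one tag left: #705 ∈ reviewed.
(3): #651 ∉ reviewed.
Only one tag left: #651 ∈ shared.

reviewed = {#400, #421, #705}; shared = {#651, #884, #949}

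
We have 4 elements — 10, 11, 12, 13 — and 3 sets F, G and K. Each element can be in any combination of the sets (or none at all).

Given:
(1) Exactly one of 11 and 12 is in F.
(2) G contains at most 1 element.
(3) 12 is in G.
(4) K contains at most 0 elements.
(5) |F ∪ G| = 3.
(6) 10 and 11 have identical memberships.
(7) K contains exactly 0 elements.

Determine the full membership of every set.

From (3): 12 ∈ G.
(2): G already has 1, so the rest are out.
(4): K already has 0, so the rest are out.
Suppose 10 ∉ F: no assignment then satisfies all the clues, so 10 ∈ F.

F = {10, 11}; G = {12}; K = {}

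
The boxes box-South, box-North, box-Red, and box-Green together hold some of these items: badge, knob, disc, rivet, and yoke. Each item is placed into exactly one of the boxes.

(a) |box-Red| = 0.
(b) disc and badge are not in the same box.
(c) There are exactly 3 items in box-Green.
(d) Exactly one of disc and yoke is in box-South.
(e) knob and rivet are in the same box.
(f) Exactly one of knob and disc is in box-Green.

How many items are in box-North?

1

(a): box-Red already has 0, so the rest are out.
Suppose badge ∈ box-South: no assignment then satisfies all the clues, so badge ∉ box-South.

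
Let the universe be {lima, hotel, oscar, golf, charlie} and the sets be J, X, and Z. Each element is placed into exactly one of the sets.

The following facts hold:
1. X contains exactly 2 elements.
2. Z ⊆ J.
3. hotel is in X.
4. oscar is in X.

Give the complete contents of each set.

J = {charlie, golf, lima}; X = {hotel, oscar}; Z = {}

From (3): hotel ∈ X.
From (4): oscar ∈ X.
(1): X already has 2, so the rest are out.
Suppose lima ∉ J: no assignment then satisfies all the clues, so lima ∈ J.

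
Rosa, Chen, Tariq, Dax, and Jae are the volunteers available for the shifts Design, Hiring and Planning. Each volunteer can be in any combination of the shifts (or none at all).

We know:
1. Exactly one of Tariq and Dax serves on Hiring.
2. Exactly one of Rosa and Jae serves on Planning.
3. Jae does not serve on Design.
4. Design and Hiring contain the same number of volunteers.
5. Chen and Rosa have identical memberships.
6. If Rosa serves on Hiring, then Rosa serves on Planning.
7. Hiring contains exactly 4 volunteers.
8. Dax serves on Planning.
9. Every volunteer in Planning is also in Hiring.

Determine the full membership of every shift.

Design = {Chen, Dax, Rosa, Tariq}; Hiring = {Chen, Dax, Jae, Rosa}; Planning = {Chen, Dax, Rosa}

From (3): Jae ∉ Design.
From (8): Dax ∈ Planning.
(9) with Dax ∈ Planning: Dax ∈ Hiring.
(1) (exactly one): Tariq ∉ Hiring.
(7): only 4 candidates remain for Hiring, so all are in.
(9) contrapositive: Tariq ∉ Planning.
(6): Rosa ∈ Planning.
(2) (exactly one): Jae ∉ Planning.
(5): Chen matches Rosa: Chen ∈ Planning.
Suppose Rosa ∉ Design: no assignment then satisfies all the clues, so Rosa ∈ Design.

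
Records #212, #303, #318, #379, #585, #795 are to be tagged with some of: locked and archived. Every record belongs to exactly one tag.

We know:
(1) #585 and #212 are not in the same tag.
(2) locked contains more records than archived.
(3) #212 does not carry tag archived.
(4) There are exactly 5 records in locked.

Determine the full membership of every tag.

locked = {#212, #303, #318, #379, #795}; archived = {#585}

From (3): #212 ∉ archived.
Only one tag left: #212 ∈ locked.
(1): #585 ∉ locked.
(4): only 5 candidates remain for locked, so all are in.
Only one tag left: #585 ∈ archived.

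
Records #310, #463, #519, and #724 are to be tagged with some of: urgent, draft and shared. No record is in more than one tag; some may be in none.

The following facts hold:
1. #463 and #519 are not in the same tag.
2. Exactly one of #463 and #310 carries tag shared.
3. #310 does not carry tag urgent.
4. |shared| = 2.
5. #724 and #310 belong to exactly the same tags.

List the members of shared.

shared = {#310, #724}

From (3): #310 ∉ urgent.
(5): #724 matches #310: #724 ∉ urgent.
Suppose #310 ∉ shared: no assignment then satisfies all the clues, so #310 ∈ shared.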